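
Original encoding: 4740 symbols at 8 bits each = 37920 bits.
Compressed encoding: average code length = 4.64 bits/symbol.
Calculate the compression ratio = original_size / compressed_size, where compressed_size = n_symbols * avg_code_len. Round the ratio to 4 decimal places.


original_size = n_symbols * orig_bits = 4740 * 8 = 37920 bits
compressed_size = n_symbols * avg_code_len = 4740 * 4.64 = 21993.6 bits
ratio = original_size / compressed_size = 37920 / 21993.6 = 1.7241

Compression ratio = 1.7241


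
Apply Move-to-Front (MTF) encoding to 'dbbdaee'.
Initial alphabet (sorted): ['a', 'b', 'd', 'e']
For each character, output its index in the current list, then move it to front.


MTF encoding:
'd': index 2 in ['a', 'b', 'd', 'e'] -> ['d', 'a', 'b', 'e']
'b': index 2 in ['d', 'a', 'b', 'e'] -> ['b', 'd', 'a', 'e']
'b': index 0 in ['b', 'd', 'a', 'e'] -> ['b', 'd', 'a', 'e']
'd': index 1 in ['b', 'd', 'a', 'e'] -> ['d', 'b', 'a', 'e']
'a': index 2 in ['d', 'b', 'a', 'e'] -> ['a', 'd', 'b', 'e']
'e': index 3 in ['a', 'd', 'b', 'e'] -> ['e', 'a', 'd', 'b']
'e': index 0 in ['e', 'a', 'd', 'b'] -> ['e', 'a', 'd', 'b']


Output: [2, 2, 0, 1, 2, 3, 0]


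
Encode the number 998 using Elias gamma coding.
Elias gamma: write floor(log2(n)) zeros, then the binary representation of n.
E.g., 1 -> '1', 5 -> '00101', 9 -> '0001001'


num_bits = floor(log2(998)) + 1 = 10
leading_zeros = num_bits - 1 = 9
binary(998) = 1111100110

Elias gamma(998) = '000000000' + '1111100110' = 0000000001111100110 (19 bits)


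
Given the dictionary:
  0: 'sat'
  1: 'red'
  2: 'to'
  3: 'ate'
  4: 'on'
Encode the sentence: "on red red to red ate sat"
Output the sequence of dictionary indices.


Look up each word in the dictionary:
  'on' -> 4
  'red' -> 1
  'red' -> 1
  'to' -> 2
  'red' -> 1
  'ate' -> 3
  'sat' -> 0

Encoded: [4, 1, 1, 2, 1, 3, 0]


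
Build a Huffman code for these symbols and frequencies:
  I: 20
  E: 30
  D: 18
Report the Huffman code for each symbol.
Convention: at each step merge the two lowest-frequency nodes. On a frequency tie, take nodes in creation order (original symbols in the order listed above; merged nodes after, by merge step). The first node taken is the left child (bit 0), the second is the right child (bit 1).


Huffman tree construction:
Step 1: Merge D(18) + I(20) = 38
Step 2: Merge E(30) + (D+I)(38) = 68
Read each symbol's code off the tree from the root (left child = 0, right child = 1).

Codes:
  I: 11 (length 2)
  E: 0 (length 1)
  D: 10 (length 2)
Average code length: 106/68 = 1.5588 bits/symbol


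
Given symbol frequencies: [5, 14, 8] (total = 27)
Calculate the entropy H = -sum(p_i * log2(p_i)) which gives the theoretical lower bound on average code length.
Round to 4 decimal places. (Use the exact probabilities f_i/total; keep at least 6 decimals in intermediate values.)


Per-symbol terms -p_i * log2(p_i) with p_i = f_i/27:
  p = 5/27 = 0.185185: log2(p) = -2.432959, -p*log2(p) = 0.450548
  p = 14/27 = 0.518519: log2(p) = -0.947533, -p*log2(p) = 0.491313
  p = 8/27 = 0.296296: log2(p) = -1.754888, -p*log2(p) = 0.519967
H = 0.450548 + 0.491313 + 0.519967 = 1.461828

H = 1.4618 bits/symbol


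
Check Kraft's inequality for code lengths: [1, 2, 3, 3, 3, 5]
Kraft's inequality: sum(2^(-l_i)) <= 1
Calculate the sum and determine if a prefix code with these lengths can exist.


Sum = 2^(-1) + 2^(-2) + 2^(-3) + 2^(-3) + 2^(-3) + 2^(-5)
    = 0.5 + 0.25 + 0.125 + 0.125 + 0.125 + 0.03125
    = 37/32 = 1.15625
Since 1.15625 > 1, Kraft's inequality is NOT satisfied.
A prefix code with these lengths CANNOT exist.

Kraft sum = 1.15625. Not satisfied.


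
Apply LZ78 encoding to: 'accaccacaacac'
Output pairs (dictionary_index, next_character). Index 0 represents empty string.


LZ78 encoding steps:
Dictionary: {0: ''}
Step 1: w='' (idx 0), next='a' -> output (0, 'a'), add 'a' as idx 1
Step 2: w='' (idx 0), next='c' -> output (0, 'c'), add 'c' as idx 2
Step 3: w='c' (idx 2), next='a' -> output (2, 'a'), add 'ca' as idx 3
Step 4: w='c' (idx 2), next='c' -> output (2, 'c'), add 'cc' as idx 4
Step 5: w='a' (idx 1), next='c' -> output (1, 'c'), add 'ac' as idx 5
Step 6: w='a' (idx 1), next='a' -> output (1, 'a'), add 'aa' as idx 6
Step 7: w='ca' (idx 3), next='c' -> output (3, 'c'), add 'cac' as idx 7


Encoded: [(0, 'a'), (0, 'c'), (2, 'a'), (2, 'c'), (1, 'c'), (1, 'a'), (3, 'c')]


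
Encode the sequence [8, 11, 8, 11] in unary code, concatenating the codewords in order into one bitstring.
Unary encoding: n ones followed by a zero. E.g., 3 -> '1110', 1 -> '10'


Encode each number as n ones followed by a terminating 0:
  8 -> 111111110 (9 bits)
  11 -> 111111111110 (12 bits)
  8 -> 111111110 (9 bits)
  11 -> 111111111110 (12 bits)
Total length = 9 + 12 + 9 + 12 = 42 bits.

Unary([8, 11, 8, 11]) = 111111110111111111110111111110111111111110 (42 bits)


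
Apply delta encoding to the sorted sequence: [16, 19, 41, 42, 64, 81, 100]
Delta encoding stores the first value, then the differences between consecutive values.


First value: 16
Deltas:
  19 - 16 = 3
  41 - 19 = 22
  42 - 41 = 1
  64 - 42 = 22
  81 - 64 = 17
  100 - 81 = 19


Delta encoded: [16, 3, 22, 1, 22, 17, 19]


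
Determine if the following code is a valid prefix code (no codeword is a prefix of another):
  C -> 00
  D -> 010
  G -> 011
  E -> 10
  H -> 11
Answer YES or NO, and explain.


Checking each pair (does one codeword prefix another?):
  C='00' vs D='010': no prefix
  C='00' vs G='011': no prefix
  C='00' vs E='10': no prefix
  C='00' vs H='11': no prefix
  D='010' vs C='00': no prefix
  D='010' vs G='011': no prefix
  D='010' vs E='10': no prefix
  D='010' vs H='11': no prefix
  G='011' vs C='00': no prefix
  G='011' vs D='010': no prefix
  G='011' vs E='10': no prefix
  G='011' vs H='11': no prefix
  E='10' vs C='00': no prefix
  E='10' vs D='010': no prefix
  E='10' vs G='011': no prefix
  E='10' vs H='11': no prefix
  H='11' vs C='00': no prefix
  H='11' vs D='010': no prefix
  H='11' vs G='011': no prefix
  H='11' vs E='10': no prefix
No violation found over all pairs.

YES -- this is a valid prefix code. No codeword is a prefix of any other codeword.


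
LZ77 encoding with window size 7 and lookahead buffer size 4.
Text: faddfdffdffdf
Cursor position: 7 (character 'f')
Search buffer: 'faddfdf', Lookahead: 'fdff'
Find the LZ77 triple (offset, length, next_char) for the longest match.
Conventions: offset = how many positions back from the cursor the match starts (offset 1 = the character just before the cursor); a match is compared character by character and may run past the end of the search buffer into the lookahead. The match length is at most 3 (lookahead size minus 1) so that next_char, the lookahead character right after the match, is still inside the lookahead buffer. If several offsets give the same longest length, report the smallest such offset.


Try each offset into the search buffer:
  offset=1 (pos 6, char 'f'): match length 1
  offset=2 (pos 5, char 'd'): match length 0
  offset=3 (pos 4, char 'f'): match length 3
  offset=4 (pos 3, char 'd'): match length 0
  offset=5 (pos 2, char 'd'): match length 0
  offset=6 (pos 1, char 'a'): match length 0
  offset=7 (pos 0, char 'f'): match length 1
Longest match has length 3 at offset 3.
next_char = character at position 7 + 3 = 10 -> 'f'

Best match: offset=3, length=3 (matching 'fdf' starting at position 4)
LZ77 triple: (3, 3, 'f')


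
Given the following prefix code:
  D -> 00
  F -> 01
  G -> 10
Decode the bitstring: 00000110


Decoding step by step:
Bits 00 -> D
Bits 00 -> D
Bits 01 -> F
Bits 10 -> G


Decoded message: DDFG


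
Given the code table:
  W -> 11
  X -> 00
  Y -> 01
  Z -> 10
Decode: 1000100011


Decoding:
10 -> Z
00 -> X
10 -> Z
00 -> X
11 -> W


Result: ZXZXW


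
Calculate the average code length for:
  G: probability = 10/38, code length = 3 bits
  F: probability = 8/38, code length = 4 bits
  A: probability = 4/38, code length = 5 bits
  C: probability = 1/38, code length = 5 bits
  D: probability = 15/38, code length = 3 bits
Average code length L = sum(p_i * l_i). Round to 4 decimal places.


Weighted contributions p_i * l_i:
  G: (10/38) * 3 = 30/38
  F: (8/38) * 4 = 32/38
  A: (4/38) * 5 = 20/38
  C: (1/38) * 5 = 5/38
  D: (15/38) * 3 = 45/38
Sum = (30 + 32 + 20 + 5 + 45)/38 = 132/38

L = 132/38 = 3.4737 bits/symbol


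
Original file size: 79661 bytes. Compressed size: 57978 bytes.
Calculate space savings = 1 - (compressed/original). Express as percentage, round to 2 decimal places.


ratio = compressed/original = 57978/79661 = 0.727809
savings = 1 - ratio = 1 - 0.727809 = 0.272191
as a percentage: 0.272191 * 100 = 27.22%

Space savings = 1 - 57978/79661 = 27.22%


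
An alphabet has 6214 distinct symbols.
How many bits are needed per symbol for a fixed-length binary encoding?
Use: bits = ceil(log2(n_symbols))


log2(6214) = 12.6013
Bracket: 2^12 = 4096 < 6214 <= 2^13 = 8192
So ceil(log2(6214)) = 13

bits = ceil(log2(6214)) = ceil(12.6013) = 13 bits


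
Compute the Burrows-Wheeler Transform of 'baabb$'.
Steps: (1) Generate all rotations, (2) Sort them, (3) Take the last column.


Rotations (sorted):
  0: $baabb -> last char: b
  1: aabb$b -> last char: b
  2: abb$ba -> last char: a
  3: b$baab -> last char: b
  4: baabb$ -> last char: $
  5: bb$baa -> last char: a


BWT = bbab$a


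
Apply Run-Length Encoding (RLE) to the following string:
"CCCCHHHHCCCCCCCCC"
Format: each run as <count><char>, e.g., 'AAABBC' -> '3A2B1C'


Scanning runs left to right:
  i=0: run of 'C' x 4 -> '4C'
  i=4: run of 'H' x 4 -> '4H'
  i=8: run of 'C' x 9 -> '9C'

RLE = 4C4H9C


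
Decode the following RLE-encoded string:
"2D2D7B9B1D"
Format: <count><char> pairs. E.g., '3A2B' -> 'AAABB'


Expanding each <count><char> pair:
  2D -> 'DD'
  2D -> 'DD'
  7B -> 'BBBBBBB'
  9B -> 'BBBBBBBBB'
  1D -> 'D'

Decoded = DDDDBBBBBBBBBBBBBBBBD


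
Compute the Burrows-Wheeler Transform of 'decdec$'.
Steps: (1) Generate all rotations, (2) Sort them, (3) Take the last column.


Rotations (sorted):
  0: $decdec -> last char: c
  1: c$decde -> last char: e
  2: cdec$de -> last char: e
  3: dec$dec -> last char: c
  4: decdec$ -> last char: $
  5: ec$decd -> last char: d
  6: ecdec$d -> last char: d


BWT = ceec$dd


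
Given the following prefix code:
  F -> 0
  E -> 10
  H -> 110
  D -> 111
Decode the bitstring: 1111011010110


Decoding step by step:
Bits 111 -> D
Bits 10 -> E
Bits 110 -> H
Bits 10 -> E
Bits 110 -> H


Decoded message: DEHEH


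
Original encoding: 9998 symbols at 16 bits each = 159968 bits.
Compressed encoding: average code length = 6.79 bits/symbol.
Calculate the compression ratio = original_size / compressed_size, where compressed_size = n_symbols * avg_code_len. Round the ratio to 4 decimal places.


original_size = n_symbols * orig_bits = 9998 * 16 = 159968 bits
compressed_size = n_symbols * avg_code_len = 9998 * 6.79 = 67886.42 bits
ratio = original_size / compressed_size = 159968 / 67886.42 = 2.3564

Compression ratio = 2.3564


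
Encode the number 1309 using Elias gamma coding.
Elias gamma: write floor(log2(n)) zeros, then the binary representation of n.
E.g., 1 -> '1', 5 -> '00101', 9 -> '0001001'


num_bits = floor(log2(1309)) + 1 = 11
leading_zeros = num_bits - 1 = 10
binary(1309) = 10100011101

Elias gamma(1309) = '0000000000' + '10100011101' = 000000000010100011101 (21 bits)


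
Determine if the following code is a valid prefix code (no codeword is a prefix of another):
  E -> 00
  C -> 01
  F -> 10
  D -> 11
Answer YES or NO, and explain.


Checking each pair (does one codeword prefix another?):
  E='00' vs C='01': no prefix
  E='00' vs F='10': no prefix
  E='00' vs D='11': no prefix
  C='01' vs E='00': no prefix
  C='01' vs F='10': no prefix
  C='01' vs D='11': no prefix
  F='10' vs E='00': no prefix
  F='10' vs C='01': no prefix
  F='10' vs D='11': no prefix
  D='11' vs E='00': no prefix
  D='11' vs C='01': no prefix
  D='11' vs F='10': no prefix
No violation found over all pairs.

YES -- this is a valid prefix code. No codeword is a prefix of any other codeword.


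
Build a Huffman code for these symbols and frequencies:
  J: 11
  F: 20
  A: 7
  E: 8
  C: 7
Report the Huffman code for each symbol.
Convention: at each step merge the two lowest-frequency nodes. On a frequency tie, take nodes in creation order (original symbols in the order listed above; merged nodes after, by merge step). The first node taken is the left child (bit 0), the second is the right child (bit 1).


Huffman tree construction:
Step 1: Merge A(7) + C(7) = 14
Step 2: Merge E(8) + J(11) = 19
Step 3: Merge (A+C)(14) + (E+J)(19) = 33
Step 4: Merge F(20) + ((A+C)+(E+J))(33) = 53
Read each symbol's code off the tree from the root (left child = 0, right child = 1).

Codes:
  J: 111 (length 3)
  F: 0 (length 1)
  A: 100 (length 3)
  E: 110 (length 3)
  C: 101 (length 3)
Average code length: 119/53 = 2.2453 bits/symbol


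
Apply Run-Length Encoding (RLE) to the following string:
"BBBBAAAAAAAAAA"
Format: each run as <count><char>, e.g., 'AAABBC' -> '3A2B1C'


Scanning runs left to right:
  i=0: run of 'B' x 4 -> '4B'
  i=4: run of 'A' x 10 -> '10A'

RLE = 4B10A


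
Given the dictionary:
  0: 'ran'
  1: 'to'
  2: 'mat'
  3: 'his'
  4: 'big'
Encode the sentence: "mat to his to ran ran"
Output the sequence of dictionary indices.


Look up each word in the dictionary:
  'mat' -> 2
  'to' -> 1
  'his' -> 3
  'to' -> 1
  'ran' -> 0
  'ran' -> 0

Encoded: [2, 1, 3, 1, 0, 0]


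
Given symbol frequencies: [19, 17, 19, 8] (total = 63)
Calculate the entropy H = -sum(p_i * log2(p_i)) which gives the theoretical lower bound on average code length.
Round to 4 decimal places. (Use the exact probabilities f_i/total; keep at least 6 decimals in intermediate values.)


Per-symbol terms -p_i * log2(p_i) with p_i = f_i/63:
  p = 19/63 = 0.301587: log2(p) = -1.729352, -p*log2(p) = 0.521551
  p = 17/63 = 0.269841: log2(p) = -1.889817, -p*log2(p) = 0.509951
  p = 19/63 = 0.301587: log2(p) = -1.729352, -p*log2(p) = 0.521551
  p = 8/63 = 0.126984: log2(p) = -2.977280, -p*log2(p) = 0.378067
H = 0.521551 + 0.509951 + 0.521551 + 0.378067 = 1.931120

H = 1.9311 bits/symbol


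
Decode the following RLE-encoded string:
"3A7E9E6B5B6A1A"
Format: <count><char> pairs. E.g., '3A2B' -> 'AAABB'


Expanding each <count><char> pair:
  3A -> 'AAA'
  7E -> 'EEEEEEE'
  9E -> 'EEEEEEEEE'
  6B -> 'BBBBBB'
  5B -> 'BBBBB'
  6A -> 'AAAAAA'
  1A -> 'A'

Decoded = AAAEEEEEEEEEEEEEEEEBBBBBBBBBBBAAAAAAA


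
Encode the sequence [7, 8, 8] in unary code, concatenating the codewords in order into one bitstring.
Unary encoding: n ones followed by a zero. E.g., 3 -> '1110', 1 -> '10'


Encode each number as n ones followed by a terminating 0:
  7 -> 11111110 (8 bits)
  8 -> 111111110 (9 bits)
  8 -> 111111110 (9 bits)
Total length = 8 + 9 + 9 = 26 bits.

Unary([7, 8, 8]) = 11111110111111110111111110 (26 bits)


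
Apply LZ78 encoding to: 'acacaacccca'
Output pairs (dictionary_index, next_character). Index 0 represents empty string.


LZ78 encoding steps:
Dictionary: {0: ''}
Step 1: w='' (idx 0), next='a' -> output (0, 'a'), add 'a' as idx 1
Step 2: w='' (idx 0), next='c' -> output (0, 'c'), add 'c' as idx 2
Step 3: w='a' (idx 1), next='c' -> output (1, 'c'), add 'ac' as idx 3
Step 4: w='a' (idx 1), next='a' -> output (1, 'a'), add 'aa' as idx 4
Step 5: w='c' (idx 2), next='c' -> output (2, 'c'), add 'cc' as idx 5
Step 6: w='cc' (idx 5), next='a' -> output (5, 'a'), add 'cca' as idx 6


Encoded: [(0, 'a'), (0, 'c'), (1, 'c'), (1, 'a'), (2, 'c'), (5, 'a')]


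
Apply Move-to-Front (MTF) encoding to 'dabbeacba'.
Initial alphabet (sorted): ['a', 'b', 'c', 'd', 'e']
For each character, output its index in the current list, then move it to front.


MTF encoding:
'd': index 3 in ['a', 'b', 'c', 'd', 'e'] -> ['d', 'a', 'b', 'c', 'e']
'a': index 1 in ['d', 'a', 'b', 'c', 'e'] -> ['a', 'd', 'b', 'c', 'e']
'b': index 2 in ['a', 'd', 'b', 'c', 'e'] -> ['b', 'a', 'd', 'c', 'e']
'b': index 0 in ['b', 'a', 'd', 'c', 'e'] -> ['b', 'a', 'd', 'c', 'e']
'e': index 4 in ['b', 'a', 'd', 'c', 'e'] -> ['e', 'b', 'a', 'd', 'c']
'a': index 2 in ['e', 'b', 'a', 'd', 'c'] -> ['a', 'e', 'b', 'd', 'c']
'c': index 4 in ['a', 'e', 'b', 'd', 'c'] -> ['c', 'a', 'e', 'b', 'd']
'b': index 3 in ['c', 'a', 'e', 'b', 'd'] -> ['b', 'c', 'a', 'e', 'd']
'a': index 2 in ['b', 'c', 'a', 'e', 'd'] -> ['a', 'b', 'c', 'e', 'd']


Output: [3, 1, 2, 0, 4, 2, 4, 3, 2]


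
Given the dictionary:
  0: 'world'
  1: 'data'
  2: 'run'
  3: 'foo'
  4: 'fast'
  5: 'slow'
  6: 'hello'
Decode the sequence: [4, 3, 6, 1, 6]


Look up each index in the dictionary:
  4 -> 'fast'
  3 -> 'foo'
  6 -> 'hello'
  1 -> 'data'
  6 -> 'hello'

Decoded: "fast foo hello data hello"


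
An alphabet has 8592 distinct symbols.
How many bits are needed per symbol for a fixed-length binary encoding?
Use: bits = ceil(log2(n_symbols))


log2(8592) = 13.0688
Bracket: 2^13 = 8192 < 8592 <= 2^14 = 16384
So ceil(log2(8592)) = 14

bits = ceil(log2(8592)) = ceil(13.0688) = 14 bits


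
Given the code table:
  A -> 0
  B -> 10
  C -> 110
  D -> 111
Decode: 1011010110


Decoding:
10 -> B
110 -> C
10 -> B
110 -> C


Result: BCBC


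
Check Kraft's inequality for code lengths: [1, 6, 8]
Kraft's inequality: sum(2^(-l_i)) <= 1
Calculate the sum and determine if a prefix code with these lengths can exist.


Sum = 2^(-1) + 2^(-6) + 2^(-8)
    = 0.5 + 0.015625 + 0.00390625
    = 133/256 = 0.51953125
Since 0.51953125 <= 1, Kraft's inequality IS satisfied.
A prefix code with these lengths CAN exist.

Kraft sum = 0.51953125. Satisfied.


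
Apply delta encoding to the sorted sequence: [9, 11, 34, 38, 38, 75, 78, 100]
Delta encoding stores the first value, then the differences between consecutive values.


First value: 9
Deltas:
  11 - 9 = 2
  34 - 11 = 23
  38 - 34 = 4
  38 - 38 = 0
  75 - 38 = 37
  78 - 75 = 3
  100 - 78 = 22


Delta encoded: [9, 2, 23, 4, 0, 37, 3, 22]


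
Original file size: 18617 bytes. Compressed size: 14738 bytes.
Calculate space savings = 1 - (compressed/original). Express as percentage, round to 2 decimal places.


ratio = compressed/original = 14738/18617 = 0.791642
savings = 1 - ratio = 1 - 0.791642 = 0.208358
as a percentage: 0.208358 * 100 = 20.84%

Space savings = 1 - 14738/18617 = 20.84%


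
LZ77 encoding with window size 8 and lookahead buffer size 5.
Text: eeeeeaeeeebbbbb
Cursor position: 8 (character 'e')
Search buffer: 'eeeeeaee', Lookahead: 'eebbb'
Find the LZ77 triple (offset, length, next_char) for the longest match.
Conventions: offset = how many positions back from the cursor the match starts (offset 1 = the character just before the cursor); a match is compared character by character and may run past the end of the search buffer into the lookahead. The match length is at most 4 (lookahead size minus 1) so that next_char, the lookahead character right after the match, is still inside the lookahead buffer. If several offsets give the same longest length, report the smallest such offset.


Try each offset into the search buffer:
  offset=1 (pos 7, char 'e'): match length 2
  offset=2 (pos 6, char 'e'): match length 2
  offset=3 (pos 5, char 'a'): match length 0
  offset=4 (pos 4, char 'e'): match length 1
  offset=5 (pos 3, char 'e'): match length 2
  offset=6 (pos 2, char 'e'): match length 2
  offset=7 (pos 1, char 'e'): match length 2
  offset=8 (pos 0, char 'e'): match length 2
Longest match has length 2, found at offsets 1, 2, 5, 6, 7, 8; take the smallest, offset 1.
next_char = character at position 8 + 2 = 10 -> 'b'

Best match: offset=1, length=2 (matching 'ee' starting at position 7)
LZ77 triple: (1, 2, 'b')


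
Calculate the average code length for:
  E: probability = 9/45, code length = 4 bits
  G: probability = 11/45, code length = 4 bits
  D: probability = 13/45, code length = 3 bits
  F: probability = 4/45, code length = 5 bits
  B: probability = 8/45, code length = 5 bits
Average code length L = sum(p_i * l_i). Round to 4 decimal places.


Weighted contributions p_i * l_i:
  E: (9/45) * 4 = 36/45
  G: (11/45) * 4 = 44/45
  D: (13/45) * 3 = 39/45
  F: (4/45) * 5 = 20/45
  B: (8/45) * 5 = 40/45
Sum = (36 + 44 + 39 + 20 + 40)/45 = 179/45

L = 179/45 = 3.9778 bits/symbol


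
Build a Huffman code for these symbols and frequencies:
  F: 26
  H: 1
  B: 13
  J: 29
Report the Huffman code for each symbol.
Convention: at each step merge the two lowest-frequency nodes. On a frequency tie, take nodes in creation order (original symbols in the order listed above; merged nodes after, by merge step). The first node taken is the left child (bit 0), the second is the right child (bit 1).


Huffman tree construction:
Step 1: Merge H(1) + B(13) = 14
Step 2: Merge (H+B)(14) + F(26) = 40
Step 3: Merge J(29) + ((H+B)+F)(40) = 69
Read each symbol's code off the tree from the root (left child = 0, right child = 1).

Codes:
  F: 11 (length 2)
  H: 100 (length 3)
  B: 101 (length 3)
  J: 0 (length 1)
Average code length: 123/69 = 1.7826 bits/symbol


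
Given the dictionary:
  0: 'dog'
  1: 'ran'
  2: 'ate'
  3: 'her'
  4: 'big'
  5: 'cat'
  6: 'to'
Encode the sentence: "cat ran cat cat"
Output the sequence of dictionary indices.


Look up each word in the dictionary:
  'cat' -> 5
  'ran' -> 1
  'cat' -> 5
  'cat' -> 5

Encoded: [5, 1, 5, 5]


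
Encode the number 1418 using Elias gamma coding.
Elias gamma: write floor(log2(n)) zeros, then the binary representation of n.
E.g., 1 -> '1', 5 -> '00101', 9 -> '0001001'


num_bits = floor(log2(1418)) + 1 = 11
leading_zeros = num_bits - 1 = 10
binary(1418) = 10110001010

Elias gamma(1418) = '0000000000' + '10110001010' = 000000000010110001010 (21 bits)


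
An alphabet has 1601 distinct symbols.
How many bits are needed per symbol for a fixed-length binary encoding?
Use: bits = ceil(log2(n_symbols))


log2(1601) = 10.6448
Bracket: 2^10 = 1024 < 1601 <= 2^11 = 2048
So ceil(log2(1601)) = 11

bits = ceil(log2(1601)) = ceil(10.6448) = 11 bits


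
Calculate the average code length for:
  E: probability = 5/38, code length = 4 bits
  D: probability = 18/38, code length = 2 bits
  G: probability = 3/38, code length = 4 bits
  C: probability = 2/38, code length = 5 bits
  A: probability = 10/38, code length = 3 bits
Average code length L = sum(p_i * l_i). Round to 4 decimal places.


Weighted contributions p_i * l_i:
  E: (5/38) * 4 = 20/38
  D: (18/38) * 2 = 36/38
  G: (3/38) * 4 = 12/38
  C: (2/38) * 5 = 10/38
  A: (10/38) * 3 = 30/38
Sum = (20 + 36 + 12 + 10 + 30)/38 = 108/38

L = 108/38 = 2.8421 bits/symbol


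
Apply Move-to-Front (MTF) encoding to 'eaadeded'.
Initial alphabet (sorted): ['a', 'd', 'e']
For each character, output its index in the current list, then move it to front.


MTF encoding:
'e': index 2 in ['a', 'd', 'e'] -> ['e', 'a', 'd']
'a': index 1 in ['e', 'a', 'd'] -> ['a', 'e', 'd']
'a': index 0 in ['a', 'e', 'd'] -> ['a', 'e', 'd']
'd': index 2 in ['a', 'e', 'd'] -> ['d', 'a', 'e']
'e': index 2 in ['d', 'a', 'e'] -> ['e', 'd', 'a']
'd': index 1 in ['e', 'd', 'a'] -> ['d', 'e', 'a']
'e': index 1 in ['d', 'e', 'a'] -> ['e', 'd', 'a']
'd': index 1 in ['e', 'd', 'a'] -> ['d', 'e', 'a']


Output: [2, 1, 0, 2, 2, 1, 1, 1]


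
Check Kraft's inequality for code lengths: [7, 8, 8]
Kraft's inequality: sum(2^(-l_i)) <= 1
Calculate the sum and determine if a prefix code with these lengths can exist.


Sum = 2^(-7) + 2^(-8) + 2^(-8)
    = 0.0078125 + 0.00390625 + 0.00390625
    = 4/256 = 0.015625
Since 0.015625 <= 1, Kraft's inequality IS satisfied.
A prefix code with these lengths CAN exist.

Kraft sum = 0.015625. Satisfied.


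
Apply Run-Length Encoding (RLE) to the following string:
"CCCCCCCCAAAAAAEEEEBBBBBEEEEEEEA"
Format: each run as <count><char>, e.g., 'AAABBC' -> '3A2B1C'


Scanning runs left to right:
  i=0: run of 'C' x 8 -> '8C'
  i=8: run of 'A' x 6 -> '6A'
  i=14: run of 'E' x 4 -> '4E'
  i=18: run of 'B' x 5 -> '5B'
  i=23: run of 'E' x 7 -> '7E'
  i=30: run of 'A' x 1 -> '1A'

RLE = 8C6A4E5B7E1A


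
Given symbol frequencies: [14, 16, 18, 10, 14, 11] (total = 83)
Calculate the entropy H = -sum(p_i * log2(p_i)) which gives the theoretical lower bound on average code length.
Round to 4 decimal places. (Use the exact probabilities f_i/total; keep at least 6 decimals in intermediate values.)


Per-symbol terms -p_i * log2(p_i) with p_i = f_i/83:
  p = 14/83 = 0.168675: log2(p) = -2.567685, -p*log2(p) = 0.433103
  p = 16/83 = 0.192771: log2(p) = -2.375039, -p*log2(p) = 0.457839
  p = 18/83 = 0.216867: log2(p) = -2.205114, -p*log2(p) = 0.478218
  p = 10/83 = 0.120482: log2(p) = -3.053111, -p*log2(p) = 0.367845
  p = 14/83 = 0.168675: log2(p) = -2.567685, -p*log2(p) = 0.433103
  p = 11/83 = 0.132530: log2(p) = -2.915608, -p*log2(p) = 0.386406
H = 0.433103 + 0.457839 + 0.478218 + 0.367845 + 0.433103 + 0.386406 = 2.556514

H = 2.5565 bits/symbol


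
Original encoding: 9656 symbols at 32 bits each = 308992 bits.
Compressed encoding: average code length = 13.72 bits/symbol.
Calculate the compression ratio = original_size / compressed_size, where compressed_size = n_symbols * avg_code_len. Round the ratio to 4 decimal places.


original_size = n_symbols * orig_bits = 9656 * 32 = 308992 bits
compressed_size = n_symbols * avg_code_len = 9656 * 13.72 = 132480.32 bits
ratio = original_size / compressed_size = 308992 / 132480.32 = 2.3324

Compression ratio = 2.3324


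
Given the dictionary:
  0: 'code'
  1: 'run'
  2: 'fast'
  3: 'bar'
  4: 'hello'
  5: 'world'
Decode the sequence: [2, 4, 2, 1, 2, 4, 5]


Look up each index in the dictionary:
  2 -> 'fast'
  4 -> 'hello'
  2 -> 'fast'
  1 -> 'run'
  2 -> 'fast'
  4 -> 'hello'
  5 -> 'world'

Decoded: "fast hello fast run fast hello world"


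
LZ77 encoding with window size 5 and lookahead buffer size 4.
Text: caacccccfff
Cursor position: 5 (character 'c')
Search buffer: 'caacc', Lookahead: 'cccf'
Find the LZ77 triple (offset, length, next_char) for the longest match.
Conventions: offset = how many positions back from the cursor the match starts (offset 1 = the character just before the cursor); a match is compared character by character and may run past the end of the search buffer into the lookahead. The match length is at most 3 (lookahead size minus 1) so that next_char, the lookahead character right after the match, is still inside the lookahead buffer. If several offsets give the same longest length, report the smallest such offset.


Try each offset into the search buffer:
  offset=1 (pos 4, char 'c'): match length 3
  offset=2 (pos 3, char 'c'): match length 3
  offset=3 (pos 2, char 'a'): match length 0
  offset=4 (pos 1, char 'a'): match length 0
  offset=5 (pos 0, char 'c'): match length 1
Longest match has length 3, found at offsets 1, 2; take the smallest, offset 1.
next_char = character at position 5 + 3 = 8 -> 'f'

Best match: offset=1, length=3 (matching 'ccc' starting at position 4)
LZ77 triple: (1, 3, 'f')


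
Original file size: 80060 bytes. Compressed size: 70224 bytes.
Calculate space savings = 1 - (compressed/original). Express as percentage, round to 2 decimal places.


ratio = compressed/original = 70224/80060 = 0.877142
savings = 1 - ratio = 1 - 0.877142 = 0.122858
as a percentage: 0.122858 * 100 = 12.29%

Space savings = 1 - 70224/80060 = 12.29%


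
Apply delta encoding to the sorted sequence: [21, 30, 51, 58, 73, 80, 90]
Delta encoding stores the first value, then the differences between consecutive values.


First value: 21
Deltas:
  30 - 21 = 9
  51 - 30 = 21
  58 - 51 = 7
  73 - 58 = 15
  80 - 73 = 7
  90 - 80 = 10


Delta encoded: [21, 9, 21, 7, 15, 7, 10]


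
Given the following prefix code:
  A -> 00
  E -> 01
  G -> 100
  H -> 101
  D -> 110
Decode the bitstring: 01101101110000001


Decoding step by step:
Bits 01 -> E
Bits 101 -> H
Bits 101 -> H
Bits 110 -> D
Bits 00 -> A
Bits 00 -> A
Bits 01 -> E


Decoded message: EHHDAAE


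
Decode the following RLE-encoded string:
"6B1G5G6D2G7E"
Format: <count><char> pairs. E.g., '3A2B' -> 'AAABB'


Expanding each <count><char> pair:
  6B -> 'BBBBBB'
  1G -> 'G'
  5G -> 'GGGGG'
  6D -> 'DDDDDD'
  2G -> 'GG'
  7E -> 'EEEEEEE'

Decoded = BBBBBBGGGGGGDDDDDDGGEEEEEEE


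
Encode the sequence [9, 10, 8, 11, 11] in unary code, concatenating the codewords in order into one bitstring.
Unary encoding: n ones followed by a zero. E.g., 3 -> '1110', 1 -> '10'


Encode each number as n ones followed by a terminating 0:
  9 -> 1111111110 (10 bits)
  10 -> 11111111110 (11 bits)
  8 -> 111111110 (9 bits)
  11 -> 111111111110 (12 bits)
  11 -> 111111111110 (12 bits)
Total length = 10 + 11 + 9 + 12 + 12 = 54 bits.

Unary([9, 10, 8, 11, 11]) = 111111111011111111110111111110111111111110111111111110 (54 bits)


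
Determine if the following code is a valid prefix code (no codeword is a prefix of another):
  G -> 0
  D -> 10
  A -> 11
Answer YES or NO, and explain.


Checking each pair (does one codeword prefix another?):
  G='0' vs D='10': no prefix
  G='0' vs A='11': no prefix
  D='10' vs G='0': no prefix
  D='10' vs A='11': no prefix
  A='11' vs G='0': no prefix
  A='11' vs D='10': no prefix
No violation found over all pairs.

YES -- this is a valid prefix code. No codeword is a prefix of any other codeword.


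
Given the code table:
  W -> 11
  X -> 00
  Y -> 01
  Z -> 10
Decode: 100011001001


Decoding:
10 -> Z
00 -> X
11 -> W
00 -> X
10 -> Z
01 -> Y


Result: ZXWXZY


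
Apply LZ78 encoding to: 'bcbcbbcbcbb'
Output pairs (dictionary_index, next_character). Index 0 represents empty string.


LZ78 encoding steps:
Dictionary: {0: ''}
Step 1: w='' (idx 0), next='b' -> output (0, 'b'), add 'b' as idx 1
Step 2: w='' (idx 0), next='c' -> output (0, 'c'), add 'c' as idx 2
Step 3: w='b' (idx 1), next='c' -> output (1, 'c'), add 'bc' as idx 3
Step 4: w='b' (idx 1), next='b' -> output (1, 'b'), add 'bb' as idx 4
Step 5: w='c' (idx 2), next='b' -> output (2, 'b'), add 'cb' as idx 5
Step 6: w='cb' (idx 5), next='b' -> output (5, 'b'), add 'cbb' as idx 6


Encoded: [(0, 'b'), (0, 'c'), (1, 'c'), (1, 'b'), (2, 'b'), (5, 'b')]


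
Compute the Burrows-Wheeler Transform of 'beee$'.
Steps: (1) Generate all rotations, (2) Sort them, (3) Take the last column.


Rotations (sorted):
  0: $beee -> last char: e
  1: beee$ -> last char: $
  2: e$bee -> last char: e
  3: ee$be -> last char: e
  4: eee$b -> last char: b


BWT = e$eeb


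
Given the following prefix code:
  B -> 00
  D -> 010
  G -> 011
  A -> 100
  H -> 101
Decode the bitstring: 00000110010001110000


Decoding step by step:
Bits 00 -> B
Bits 00 -> B
Bits 011 -> G
Bits 00 -> B
Bits 100 -> A
Bits 011 -> G
Bits 100 -> A
Bits 00 -> B


Decoded message: BBGBAGAB


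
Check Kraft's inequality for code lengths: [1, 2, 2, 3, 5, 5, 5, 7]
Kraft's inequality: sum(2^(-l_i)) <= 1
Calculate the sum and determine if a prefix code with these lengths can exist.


Sum = 2^(-1) + 2^(-2) + 2^(-2) + 2^(-3) + 2^(-5) + 2^(-5) + 2^(-5) + 2^(-7)
    = 0.5 + 0.25 + 0.25 + 0.125 + 0.03125 + 0.03125 + 0.03125 + 0.0078125
    = 157/128 = 1.2265625
Since 1.2265625 > 1, Kraft's inequality is NOT satisfied.
A prefix code with these lengths CANNOT exist.

Kraft sum = 1.2265625. Not satisfied.


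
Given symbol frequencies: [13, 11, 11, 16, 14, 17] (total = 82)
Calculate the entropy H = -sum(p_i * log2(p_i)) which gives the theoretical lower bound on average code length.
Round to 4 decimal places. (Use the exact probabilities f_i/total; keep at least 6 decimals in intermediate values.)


Per-symbol terms -p_i * log2(p_i) with p_i = f_i/82:
  p = 13/82 = 0.158537: log2(p) = -2.657112, -p*log2(p) = 0.421250
  p = 11/82 = 0.134146: log2(p) = -2.898120, -p*log2(p) = 0.388772
  p = 11/82 = 0.134146: log2(p) = -2.898120, -p*log2(p) = 0.388772
  p = 16/82 = 0.195122: log2(p) = -2.357552, -p*log2(p) = 0.460010
  p = 14/82 = 0.170732: log2(p) = -2.550197, -p*log2(p) = 0.435400
  p = 17/82 = 0.207317: log2(p) = -2.270089, -p*log2(p) = 0.470628
H = 0.421250 + 0.388772 + 0.388772 + 0.460010 + 0.435400 + 0.470628 = 2.564832

H = 2.5648 bits/symbol


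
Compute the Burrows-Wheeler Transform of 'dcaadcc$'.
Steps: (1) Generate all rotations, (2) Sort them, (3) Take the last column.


Rotations (sorted):
  0: $dcaadcc -> last char: c
  1: aadcc$dc -> last char: c
  2: adcc$dca -> last char: a
  3: c$dcaadc -> last char: c
  4: caadcc$d -> last char: d
  5: cc$dcaad -> last char: d
  6: dcaadcc$ -> last char: $
  7: dcc$dcaa -> last char: a


BWT = ccacdd$a


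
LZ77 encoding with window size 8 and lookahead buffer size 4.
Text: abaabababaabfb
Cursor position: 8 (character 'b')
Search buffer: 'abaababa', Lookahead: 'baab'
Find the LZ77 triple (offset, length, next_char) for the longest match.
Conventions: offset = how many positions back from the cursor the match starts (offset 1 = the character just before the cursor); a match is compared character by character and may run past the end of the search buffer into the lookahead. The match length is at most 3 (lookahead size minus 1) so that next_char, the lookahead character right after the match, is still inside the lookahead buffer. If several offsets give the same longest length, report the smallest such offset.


Try each offset into the search buffer:
  offset=1 (pos 7, char 'a'): match length 0
  offset=2 (pos 6, char 'b'): match length 2
  offset=3 (pos 5, char 'a'): match length 0
  offset=4 (pos 4, char 'b'): match length 2
  offset=5 (pos 3, char 'a'): match length 0
  offset=6 (pos 2, char 'a'): match length 0
  offset=7 (pos 1, char 'b'): match length 3
  offset=8 (pos 0, char 'a'): match length 0
Longest match has length 3 at offset 7.
next_char = character at position 8 + 3 = 11 -> 'b'

Best match: offset=7, length=3 (matching 'baa' starting at position 1)
LZ77 triple: (7, 3, 'b')


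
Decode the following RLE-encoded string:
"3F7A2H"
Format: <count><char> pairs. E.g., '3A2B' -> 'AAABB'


Expanding each <count><char> pair:
  3F -> 'FFF'
  7A -> 'AAAAAAA'
  2H -> 'HH'

Decoded = FFFAAAAAAAHH


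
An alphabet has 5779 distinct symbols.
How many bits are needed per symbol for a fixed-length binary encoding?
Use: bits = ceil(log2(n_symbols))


log2(5779) = 12.4966
Bracket: 2^12 = 4096 < 5779 <= 2^13 = 8192
So ceil(log2(5779)) = 13

bits = ceil(log2(5779)) = ceil(12.4966) = 13 bits


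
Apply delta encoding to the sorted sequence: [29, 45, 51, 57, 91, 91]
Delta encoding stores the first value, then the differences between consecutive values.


First value: 29
Deltas:
  45 - 29 = 16
  51 - 45 = 6
  57 - 51 = 6
  91 - 57 = 34
  91 - 91 = 0


Delta encoded: [29, 16, 6, 6, 34, 0]


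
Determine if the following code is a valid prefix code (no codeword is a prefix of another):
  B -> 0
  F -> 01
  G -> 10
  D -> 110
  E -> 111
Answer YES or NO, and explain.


Checking each pair (does one codeword prefix another?):
  B='0' vs F='01': prefix -- VIOLATION

NO -- this is NOT a valid prefix code. B (0) is a prefix of F (01).


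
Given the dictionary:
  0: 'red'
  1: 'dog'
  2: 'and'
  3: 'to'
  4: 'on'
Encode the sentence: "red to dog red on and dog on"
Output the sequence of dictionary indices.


Look up each word in the dictionary:
  'red' -> 0
  'to' -> 3
  'dog' -> 1
  'red' -> 0
  'on' -> 4
  'and' -> 2
  'dog' -> 1
  'on' -> 4

Encoded: [0, 3, 1, 0, 4, 2, 1, 4]


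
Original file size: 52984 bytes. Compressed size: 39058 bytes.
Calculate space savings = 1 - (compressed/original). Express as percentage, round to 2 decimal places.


ratio = compressed/original = 39058/52984 = 0.737166
savings = 1 - ratio = 1 - 0.737166 = 0.262834
as a percentage: 0.262834 * 100 = 26.28%

Space savings = 1 - 39058/52984 = 26.28%


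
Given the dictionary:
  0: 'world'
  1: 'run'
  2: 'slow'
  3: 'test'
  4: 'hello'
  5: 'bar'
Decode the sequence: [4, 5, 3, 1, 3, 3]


Look up each index in the dictionary:
  4 -> 'hello'
  5 -> 'bar'
  3 -> 'test'
  1 -> 'run'
  3 -> 'test'
  3 -> 'test'

Decoded: "hello bar test run test test"


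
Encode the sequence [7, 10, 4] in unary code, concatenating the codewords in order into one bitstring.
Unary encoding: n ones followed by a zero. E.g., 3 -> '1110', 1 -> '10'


Encode each number as n ones followed by a terminating 0:
  7 -> 11111110 (8 bits)
  10 -> 11111111110 (11 bits)
  4 -> 11110 (5 bits)
Total length = 8 + 11 + 5 = 24 bits.

Unary([7, 10, 4]) = 111111101111111111011110 (24 bits)


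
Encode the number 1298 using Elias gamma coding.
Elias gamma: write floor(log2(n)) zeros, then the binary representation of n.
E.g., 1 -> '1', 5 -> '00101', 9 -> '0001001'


num_bits = floor(log2(1298)) + 1 = 11
leading_zeros = num_bits - 1 = 10
binary(1298) = 10100010010

Elias gamma(1298) = '0000000000' + '10100010010' = 000000000010100010010 (21 bits)


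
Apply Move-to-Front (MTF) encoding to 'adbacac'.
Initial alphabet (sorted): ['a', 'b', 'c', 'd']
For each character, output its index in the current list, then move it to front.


MTF encoding:
'a': index 0 in ['a', 'b', 'c', 'd'] -> ['a', 'b', 'c', 'd']
'd': index 3 in ['a', 'b', 'c', 'd'] -> ['d', 'a', 'b', 'c']
'b': index 2 in ['d', 'a', 'b', 'c'] -> ['b', 'd', 'a', 'c']
'a': index 2 in ['b', 'd', 'a', 'c'] -> ['a', 'b', 'd', 'c']
'c': index 3 in ['a', 'b', 'd', 'c'] -> ['c', 'a', 'b', 'd']
'a': index 1 in ['c', 'a', 'b', 'd'] -> ['a', 'c', 'b', 'd']
'c': index 1 in ['a', 'c', 'b', 'd'] -> ['c', 'a', 'b', 'd']


Output: [0, 3, 2, 2, 3, 1, 1]


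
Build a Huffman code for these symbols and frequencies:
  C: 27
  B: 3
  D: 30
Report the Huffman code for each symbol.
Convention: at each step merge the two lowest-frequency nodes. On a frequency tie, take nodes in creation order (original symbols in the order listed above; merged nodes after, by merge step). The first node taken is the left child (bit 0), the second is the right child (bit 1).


Huffman tree construction:
Step 1: Merge B(3) + C(27) = 30
Step 2: Merge D(30) + (B+C)(30) = 60
Read each symbol's code off the tree from the root (left child = 0, right child = 1).

Codes:
  C: 11 (length 2)
  B: 10 (length 2)
  D: 0 (length 1)
Average code length: 90/60 = 1.5000 bits/symbol


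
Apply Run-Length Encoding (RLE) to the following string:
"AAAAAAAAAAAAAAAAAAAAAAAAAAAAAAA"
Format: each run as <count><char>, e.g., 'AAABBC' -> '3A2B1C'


Scanning runs left to right:
  i=0: run of 'A' x 31 -> '31A'

RLE = 31A


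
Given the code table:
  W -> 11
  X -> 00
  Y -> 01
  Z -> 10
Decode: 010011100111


Decoding:
01 -> Y
00 -> X
11 -> W
10 -> Z
01 -> Y
11 -> W


Result: YXWZYW


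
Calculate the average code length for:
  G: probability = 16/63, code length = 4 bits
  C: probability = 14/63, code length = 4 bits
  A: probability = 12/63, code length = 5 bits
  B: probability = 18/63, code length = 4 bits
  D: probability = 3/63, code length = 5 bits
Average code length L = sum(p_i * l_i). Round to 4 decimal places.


Weighted contributions p_i * l_i:
  G: (16/63) * 4 = 64/63
  C: (14/63) * 4 = 56/63
  A: (12/63) * 5 = 60/63
  B: (18/63) * 4 = 72/63
  D: (3/63) * 5 = 15/63
Sum = (64 + 56 + 60 + 72 + 15)/63 = 267/63

L = 267/63 = 4.2381 bits/symbol


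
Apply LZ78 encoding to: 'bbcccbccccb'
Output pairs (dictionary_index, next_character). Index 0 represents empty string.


LZ78 encoding steps:
Dictionary: {0: ''}
Step 1: w='' (idx 0), next='b' -> output (0, 'b'), add 'b' as idx 1
Step 2: w='b' (idx 1), next='c' -> output (1, 'c'), add 'bc' as idx 2
Step 3: w='' (idx 0), next='c' -> output (0, 'c'), add 'c' as idx 3
Step 4: w='c' (idx 3), next='b' -> output (3, 'b'), add 'cb' as idx 4
Step 5: w='c' (idx 3), next='c' -> output (3, 'c'), add 'cc' as idx 5
Step 6: w='cc' (idx 5), next='b' -> output (5, 'b'), add 'ccb' as idx 6


Encoded: [(0, 'b'), (1, 'c'), (0, 'c'), (3, 'b'), (3, 'c'), (5, 'b')]


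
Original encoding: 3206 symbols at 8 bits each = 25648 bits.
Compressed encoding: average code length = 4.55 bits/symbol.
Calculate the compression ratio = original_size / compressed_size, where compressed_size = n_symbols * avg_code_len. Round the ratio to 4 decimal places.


original_size = n_symbols * orig_bits = 3206 * 8 = 25648 bits
compressed_size = n_symbols * avg_code_len = 3206 * 4.55 = 14587.3 bits
ratio = original_size / compressed_size = 25648 / 14587.3 = 1.7582

Compression ratio = 1.7582
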